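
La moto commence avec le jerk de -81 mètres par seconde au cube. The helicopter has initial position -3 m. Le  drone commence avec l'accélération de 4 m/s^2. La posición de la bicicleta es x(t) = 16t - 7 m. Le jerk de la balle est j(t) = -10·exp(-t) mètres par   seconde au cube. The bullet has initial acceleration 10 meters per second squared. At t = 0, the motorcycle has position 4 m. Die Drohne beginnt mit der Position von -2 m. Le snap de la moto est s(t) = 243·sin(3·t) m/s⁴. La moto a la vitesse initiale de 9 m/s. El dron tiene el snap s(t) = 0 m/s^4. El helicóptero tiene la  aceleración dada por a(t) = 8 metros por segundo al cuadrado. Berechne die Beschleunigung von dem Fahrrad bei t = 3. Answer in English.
We must differentiate our position equation x(t) = 16·t - 7 2 times. The derivative of position gives velocity: v(t) = 16. Taking d/dt of v(t), we find a(t) = 0. We have acceleration a(t) = 0. Substituting t = 3: a(3) = 0.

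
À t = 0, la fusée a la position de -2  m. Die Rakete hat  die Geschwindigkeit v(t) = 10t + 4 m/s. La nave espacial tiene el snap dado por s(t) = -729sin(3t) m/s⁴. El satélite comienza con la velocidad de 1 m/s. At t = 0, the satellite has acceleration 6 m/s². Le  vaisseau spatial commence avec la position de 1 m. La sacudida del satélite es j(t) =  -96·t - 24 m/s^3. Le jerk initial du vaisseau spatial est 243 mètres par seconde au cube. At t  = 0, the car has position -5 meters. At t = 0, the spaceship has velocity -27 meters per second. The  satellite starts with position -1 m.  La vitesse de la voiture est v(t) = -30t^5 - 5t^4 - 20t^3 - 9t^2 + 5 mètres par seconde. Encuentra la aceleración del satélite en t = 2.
Necesitamos integrar nuestra ecuación de la sacudida j(t) = -96·t - 24 1 vez. Tomando ∫j(t)dt y aplicando a(0) = 6, encontramos a(t) = -48·t^2 - 24·t + 6. Tenemos la aceleración a(t) = -48·t^2 - 24·t + 6. Sustituyendo t = 2: a(2) = -234.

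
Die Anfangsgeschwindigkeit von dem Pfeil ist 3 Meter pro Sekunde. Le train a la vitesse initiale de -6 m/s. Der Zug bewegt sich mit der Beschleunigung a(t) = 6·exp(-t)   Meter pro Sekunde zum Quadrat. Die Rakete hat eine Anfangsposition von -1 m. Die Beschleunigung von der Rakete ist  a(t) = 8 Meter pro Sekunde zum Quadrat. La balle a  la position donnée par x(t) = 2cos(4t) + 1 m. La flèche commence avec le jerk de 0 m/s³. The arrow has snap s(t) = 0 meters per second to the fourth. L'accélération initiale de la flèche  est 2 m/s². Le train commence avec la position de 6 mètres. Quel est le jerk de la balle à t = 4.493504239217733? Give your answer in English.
To solve this, we need to take 3 derivatives of our position equation x(t) = 2·cos(4·t) + 1. The derivative of position gives velocity: v(t) = -8·sin(4·t). The derivative of velocity gives acceleration: a(t) = -32·cos(4·t). Taking d/dt of a(t), we find j(t) = 128·sin(4·t). We have jerk j(t) = 128·sin(4·t). Substituting t = 4.493504239217733: j(4.493504239217733) = -98.2897747710599.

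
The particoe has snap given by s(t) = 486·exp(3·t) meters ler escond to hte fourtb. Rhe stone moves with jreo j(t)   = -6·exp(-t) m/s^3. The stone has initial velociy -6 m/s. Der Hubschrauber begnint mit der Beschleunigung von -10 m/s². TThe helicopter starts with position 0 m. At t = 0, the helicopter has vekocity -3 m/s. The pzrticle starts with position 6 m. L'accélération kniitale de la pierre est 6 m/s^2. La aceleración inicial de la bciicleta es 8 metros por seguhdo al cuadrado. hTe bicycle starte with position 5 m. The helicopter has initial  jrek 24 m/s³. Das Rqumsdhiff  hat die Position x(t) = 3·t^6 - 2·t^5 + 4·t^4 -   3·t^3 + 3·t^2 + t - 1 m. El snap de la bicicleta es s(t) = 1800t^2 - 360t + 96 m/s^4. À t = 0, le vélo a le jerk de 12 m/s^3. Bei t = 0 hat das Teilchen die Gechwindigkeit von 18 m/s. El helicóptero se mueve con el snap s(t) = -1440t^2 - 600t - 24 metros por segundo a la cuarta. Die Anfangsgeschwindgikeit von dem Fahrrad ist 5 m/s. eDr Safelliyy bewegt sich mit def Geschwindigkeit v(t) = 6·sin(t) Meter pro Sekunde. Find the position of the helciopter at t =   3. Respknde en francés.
Nous devons intégrer notre équation du snap s(t) = -1440·t^2 - 600·t - 24 4 fois. L'intégrale du snap est le jerk. En utilisant j(0) = 24, nous obtenons j(t) = -480·t^3 - 300·t^2 - 24·t + 24. L'intégrale du jerk, avec a(0) = -10, donne l'accélération: a(t) = -120·t^4 - 100·t^3 - 12·t^2 + 24·t - 10. En intégrant l'accélération et en utilisant la condition initiale v(0) = -3, nous obtenons v(t) = -24·t^5 - 25·t^4 - 4·t^3 + 12·t^2 - 10·t - 3. En prenant ∫v(t)dt et en appliquant x(0) = 0, nous trouvons x(t) = -4·t^6 - 5·t^5 - t^4 + 4·t^3 - 5·t^2 - 3·t. Nous avons la position x(t) = -4·t^6 - 5·t^5 - t^4 + 4·t^3 - 5·t^2 - 3·t. En substituant t = 3: x(3) = -4158.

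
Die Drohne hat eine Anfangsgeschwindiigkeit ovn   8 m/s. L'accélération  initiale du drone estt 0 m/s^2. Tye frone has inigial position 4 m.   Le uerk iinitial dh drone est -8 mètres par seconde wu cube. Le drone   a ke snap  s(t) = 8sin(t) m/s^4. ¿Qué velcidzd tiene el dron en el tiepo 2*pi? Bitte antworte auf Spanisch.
Partiendo del snap s(t) = 8·sin(t), tomamos 3 antiderivadas. La integral del snap, con j(0) = -8, da la sacudida: j(t) = -8·cos(t). La antiderivada de la sacudida es la aceleración. Usando a(0) = 0, obtenemos a(t) = -8·sin(t). Integrando la aceleración y usando la condición inicial v(0) = 8, obtenemos v(t) = 8·cos(t). Usando v(t) = 8·cos(t) y sustituyendo t = 2*pi, encontramos v = 8.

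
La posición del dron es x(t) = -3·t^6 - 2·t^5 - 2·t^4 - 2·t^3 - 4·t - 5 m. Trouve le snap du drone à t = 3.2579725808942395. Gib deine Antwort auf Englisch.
We must differentiate our position equation x(t) = -3·t^6 - 2·t^5 - 2·t^4 - 2·t^3 - 4·t - 5 4 times. The derivative of position gives velocity: v(t) = -18·t^5 - 10·t^4 - 8·t^3 - 6·t^2 - 4. Taking d/dt of v(t), we find a(t) = -90·t^4 - 40·t^3 - 24·t^2 - 12·t. Taking d/dt of a(t), we find j(t) = -360·t^3 - 120·t^2 - 48·t - 12. Differentiating jerk, we get snap: s(t) = -1080·t^2 - 240·t - 48. Using s(t) = -1080·t^2 - 240·t - 48 and substituting t = 3.2579725808942395, we find s = -12293.4495843020.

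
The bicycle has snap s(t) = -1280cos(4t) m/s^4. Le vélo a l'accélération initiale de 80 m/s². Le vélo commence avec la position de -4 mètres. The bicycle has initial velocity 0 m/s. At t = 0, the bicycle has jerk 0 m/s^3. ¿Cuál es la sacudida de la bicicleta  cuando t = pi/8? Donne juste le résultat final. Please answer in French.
À t = pi/8, j = -320.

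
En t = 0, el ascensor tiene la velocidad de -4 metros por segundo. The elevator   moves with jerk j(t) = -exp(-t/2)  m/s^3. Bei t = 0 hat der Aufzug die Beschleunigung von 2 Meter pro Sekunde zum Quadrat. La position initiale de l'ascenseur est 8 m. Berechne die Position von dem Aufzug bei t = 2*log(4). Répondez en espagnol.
Partiendo de la sacudida j(t) = -exp(-t/2), tomamos 3 antiderivadas. Integrando la sacudida y usando la condición inicial a(0) = 2, obtenemos a(t) = 2·exp(-t/2). La antiderivada de la aceleración es la velocidad. Usando v(0) = -4, obtenemos v(t) = -4·exp(-t/2). Integrando la velocidad y usando la condición inicial x(0) = 8, obtenemos x(t) = 8·exp(-t/2). Tenemos la posición x(t) = 8·exp(-t/2). Sustituyendo t = 2*log(4): x(2*log(4)) = 2.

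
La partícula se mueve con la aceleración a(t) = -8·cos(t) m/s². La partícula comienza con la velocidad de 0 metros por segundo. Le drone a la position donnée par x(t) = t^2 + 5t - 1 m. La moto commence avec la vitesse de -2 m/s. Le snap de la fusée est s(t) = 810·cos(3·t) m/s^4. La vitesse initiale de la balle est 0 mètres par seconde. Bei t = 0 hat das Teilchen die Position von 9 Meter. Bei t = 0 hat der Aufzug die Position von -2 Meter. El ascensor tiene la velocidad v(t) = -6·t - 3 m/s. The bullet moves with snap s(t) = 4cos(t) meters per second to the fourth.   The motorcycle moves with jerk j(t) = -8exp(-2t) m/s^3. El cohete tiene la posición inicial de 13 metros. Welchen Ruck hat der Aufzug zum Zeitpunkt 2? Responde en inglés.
Starting from velocity v(t) = -6·t - 3, we take 2 derivatives. The derivative of velocity gives acceleration: a(t) = -6. Differentiating acceleration, we get jerk: j(t) = 0. Using j(t) = 0 and substituting t = 2, we find j = 0.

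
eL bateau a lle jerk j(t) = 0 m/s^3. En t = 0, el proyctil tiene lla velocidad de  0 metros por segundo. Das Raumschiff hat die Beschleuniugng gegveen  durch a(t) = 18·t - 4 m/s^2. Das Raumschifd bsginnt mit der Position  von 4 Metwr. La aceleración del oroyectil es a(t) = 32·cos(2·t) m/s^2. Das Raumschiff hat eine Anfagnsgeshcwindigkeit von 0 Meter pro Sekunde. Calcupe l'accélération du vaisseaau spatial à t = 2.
En utilisant a(t) = 18·t - 4 et en substituant t = 2, nous trouvons a = 32.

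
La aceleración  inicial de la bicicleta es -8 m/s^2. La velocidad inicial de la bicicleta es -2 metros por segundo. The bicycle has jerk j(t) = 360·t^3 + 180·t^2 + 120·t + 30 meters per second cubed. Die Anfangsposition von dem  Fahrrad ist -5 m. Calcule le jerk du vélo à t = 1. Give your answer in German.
Mit j(t) = 360·t^3 + 180·t^2 + 120·t + 30 und Einsetzen von t = 1, finden wir j = 690.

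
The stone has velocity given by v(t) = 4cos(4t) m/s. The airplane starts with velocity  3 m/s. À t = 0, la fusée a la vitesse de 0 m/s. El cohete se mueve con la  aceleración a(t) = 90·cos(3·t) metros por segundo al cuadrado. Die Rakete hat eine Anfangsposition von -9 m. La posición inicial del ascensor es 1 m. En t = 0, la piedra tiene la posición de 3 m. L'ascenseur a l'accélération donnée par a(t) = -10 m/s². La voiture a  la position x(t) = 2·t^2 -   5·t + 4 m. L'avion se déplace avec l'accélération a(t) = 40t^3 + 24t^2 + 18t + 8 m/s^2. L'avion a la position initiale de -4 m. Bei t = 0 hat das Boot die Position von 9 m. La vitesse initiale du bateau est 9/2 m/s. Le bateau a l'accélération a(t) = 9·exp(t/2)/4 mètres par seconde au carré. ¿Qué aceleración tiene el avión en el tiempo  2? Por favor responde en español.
De la ecuación de la aceleración a(t) = 40·t^3 + 24·t^2 + 18·t + 8, sustituimos t = 2 para obtener a = 460.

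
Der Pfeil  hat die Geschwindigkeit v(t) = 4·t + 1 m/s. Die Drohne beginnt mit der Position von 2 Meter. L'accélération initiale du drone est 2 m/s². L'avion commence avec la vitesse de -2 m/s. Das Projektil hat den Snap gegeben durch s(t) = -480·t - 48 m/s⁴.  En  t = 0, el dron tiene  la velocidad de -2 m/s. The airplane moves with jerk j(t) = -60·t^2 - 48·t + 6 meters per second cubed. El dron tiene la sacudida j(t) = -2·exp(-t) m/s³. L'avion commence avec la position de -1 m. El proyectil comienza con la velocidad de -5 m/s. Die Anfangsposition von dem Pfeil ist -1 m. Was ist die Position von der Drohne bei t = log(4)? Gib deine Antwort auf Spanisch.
Para resolver esto, necesitamos tomar 3 integrales de nuestra ecuación de la sacudida j(t) = -2·exp(-t). La antiderivada de la sacudida, con a(0) = 2, da la aceleración: a(t) = 2·exp(-t). La antiderivada de la aceleración es la velocidad. Usando v(0) = -2, obtenemos v(t) = -2·exp(-t). Tomando ∫v(t)dt y aplicando x(0) = 2, encontramos x(t) = 2·exp(-t). Tenemos la posición x(t) = 2·exp(-t). Sustituyendo t = log(4): x(log(4)) = 1/2.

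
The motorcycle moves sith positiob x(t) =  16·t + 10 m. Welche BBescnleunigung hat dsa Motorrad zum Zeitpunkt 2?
Wir müssen unsere Gleichung für die Position x(t) = 16·t + 10 2-mal ableiten. Durch Ableiten von der Position erhalten wir die Geschwindigkeit: v(t) = 16. Durch Ableiten von der Geschwindigkeit erhalten wir die Beschleunigung: a(t) = 0. Wir haben die Beschleunigung a(t) = 0. Durch Einsetzen von t = 2: a(2) = 0.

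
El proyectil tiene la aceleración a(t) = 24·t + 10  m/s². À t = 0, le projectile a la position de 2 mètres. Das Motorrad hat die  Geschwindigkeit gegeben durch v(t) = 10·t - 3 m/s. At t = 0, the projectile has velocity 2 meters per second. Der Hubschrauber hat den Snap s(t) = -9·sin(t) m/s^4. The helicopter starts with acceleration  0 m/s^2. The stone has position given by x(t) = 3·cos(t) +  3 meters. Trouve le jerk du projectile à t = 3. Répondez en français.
En partant de l'accélération a(t) = 24·t + 10, nous prenons 1 dérivée. La dérivée de l'accélération donne le jerk: j(t) = 24. De l'équation du jerk j(t) = 24, nous substituons t = 3 pour obtenir j = 24.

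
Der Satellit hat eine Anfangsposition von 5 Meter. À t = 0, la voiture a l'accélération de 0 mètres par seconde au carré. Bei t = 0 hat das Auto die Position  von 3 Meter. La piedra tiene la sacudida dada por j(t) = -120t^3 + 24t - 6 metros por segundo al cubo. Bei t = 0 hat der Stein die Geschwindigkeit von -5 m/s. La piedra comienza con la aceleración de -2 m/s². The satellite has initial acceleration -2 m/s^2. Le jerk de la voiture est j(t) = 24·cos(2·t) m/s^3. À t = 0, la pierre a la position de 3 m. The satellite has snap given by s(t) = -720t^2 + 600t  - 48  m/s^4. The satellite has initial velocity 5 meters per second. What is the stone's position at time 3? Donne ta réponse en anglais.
To find the answer, we compute 3 antiderivatives of j(t) = -120·t^3 + 24·t - 6. Taking ∫j(t)dt and applying a(0) = -2, we find a(t) = -30·t^4 + 12·t^2 - 6·t - 2. The antiderivative of acceleration is velocity. Using v(0) = -5, we get v(t) = -6·t^5 + 4·t^3 - 3·t^2 - 2·t - 5. Integrating velocity and using the initial condition x(0) = 3, we get x(t) = -t^6 + t^4 - t^3 - t^2 - 5·t + 3. From the given position equation x(t) = -t^6 + t^4 - t^3 - t^2 - 5·t + 3, we substitute t = 3 to get x = -696.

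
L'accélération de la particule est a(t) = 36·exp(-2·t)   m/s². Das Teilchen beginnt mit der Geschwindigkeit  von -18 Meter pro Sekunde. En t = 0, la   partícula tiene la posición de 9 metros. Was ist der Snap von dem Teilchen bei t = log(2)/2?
Ausgehend von der Beschleunigung a(t) = 36·exp(-2·t), nehmen wir 2 Ableitungen. Mit d/dt von a(t) finden wir j(t) = -72·exp(-2·t). Durch Ableiten von dem Ruck erhalten wir den Snap: s(t) = 144·exp(-2·t). Aus der Gleichung für den Snap s(t) = 144·exp(-2·t), setzen wir t = log(2)/2 ein und erhalten s = 72.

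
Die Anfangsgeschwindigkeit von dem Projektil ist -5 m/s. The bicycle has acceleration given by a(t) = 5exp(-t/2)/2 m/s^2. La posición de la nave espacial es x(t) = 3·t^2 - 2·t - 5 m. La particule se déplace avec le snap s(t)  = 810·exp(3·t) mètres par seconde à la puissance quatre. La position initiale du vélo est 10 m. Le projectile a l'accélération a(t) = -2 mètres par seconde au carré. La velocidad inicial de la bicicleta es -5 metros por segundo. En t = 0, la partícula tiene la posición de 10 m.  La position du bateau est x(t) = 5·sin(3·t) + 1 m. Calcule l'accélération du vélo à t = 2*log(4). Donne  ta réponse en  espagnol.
Tenemos la aceleración a(t) = 5·exp(-t/2)/2. Sustituyendo t = 2*log(4): a(2*log(4)) = 5/8.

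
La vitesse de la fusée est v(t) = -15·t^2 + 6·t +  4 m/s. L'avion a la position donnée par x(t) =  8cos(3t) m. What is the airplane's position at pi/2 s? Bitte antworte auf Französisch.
De l'équation de la position x(t) = 8·cos(3·t), nous substituons t = pi/2 pour obtenir x = 0.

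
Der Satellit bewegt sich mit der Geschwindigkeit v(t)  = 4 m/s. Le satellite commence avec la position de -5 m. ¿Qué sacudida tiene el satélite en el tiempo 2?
Debemos derivar nuestra ecuación de la velocidad v(t) = 4 2 veces. La derivada de la velocidad da la aceleración: a(t) = 0. La derivada de la aceleración da la sacudida: j(t) = 0. Usando j(t) = 0 y sustituyendo t = 2, encontramos j = 0.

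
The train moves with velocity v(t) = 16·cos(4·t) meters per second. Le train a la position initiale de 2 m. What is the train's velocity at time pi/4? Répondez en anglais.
From the given velocity equation v(t) = 16·cos(4·t), we substitute t = pi/4 to get v = -16.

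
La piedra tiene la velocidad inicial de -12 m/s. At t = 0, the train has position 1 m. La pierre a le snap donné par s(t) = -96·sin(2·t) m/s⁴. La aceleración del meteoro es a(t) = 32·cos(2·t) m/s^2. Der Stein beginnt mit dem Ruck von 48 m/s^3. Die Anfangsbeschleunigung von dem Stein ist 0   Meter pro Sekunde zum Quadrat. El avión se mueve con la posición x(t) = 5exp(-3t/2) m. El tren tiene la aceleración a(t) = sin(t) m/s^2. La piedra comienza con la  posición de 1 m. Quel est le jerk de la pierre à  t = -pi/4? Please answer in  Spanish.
Necesitamos integrar nuestra ecuación del snap s(t) = -96·sin(2·t) 1 vez. La integral del snap, con j(0) = 48, da la sacudida: j(t) = 48·cos(2·t). Tenemos la sacudida j(t) = 48·cos(2·t). Sustituyendo t = -pi/4: j(-pi/4) = 0.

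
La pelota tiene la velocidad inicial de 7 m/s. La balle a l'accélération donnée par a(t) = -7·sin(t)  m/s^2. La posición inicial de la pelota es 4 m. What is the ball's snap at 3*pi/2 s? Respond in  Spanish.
Debemos derivar nuestra ecuación de la aceleración a(t) = -7·sin(t) 2 veces. La derivada de la aceleración da la sacudida: j(t) = -7·cos(t). Tomando d/dt de j(t), encontramos s(t) = 7·sin(t). Tenemos el snap s(t) = 7·sin(t). Sustituyendo t = 3*pi/2: s(3*pi/2) = -7.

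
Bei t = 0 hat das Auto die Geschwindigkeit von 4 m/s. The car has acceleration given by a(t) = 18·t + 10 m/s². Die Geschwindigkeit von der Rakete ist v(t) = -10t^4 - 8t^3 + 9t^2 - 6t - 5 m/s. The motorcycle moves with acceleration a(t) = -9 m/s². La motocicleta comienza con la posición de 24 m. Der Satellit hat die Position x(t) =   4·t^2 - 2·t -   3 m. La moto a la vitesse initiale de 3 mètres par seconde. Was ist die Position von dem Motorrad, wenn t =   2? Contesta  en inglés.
We must find the integral of our acceleration equation a(t) = -9 2 times. Taking ∫a(t)dt and applying v(0) = 3, we find v(t) = 3 - 9·t. The antiderivative of velocity is position. Using x(0) = 24, we get x(t) = -9·t^2/2 + 3·t + 24. We have position x(t) = -9·t^2/2 + 3·t + 24. Substituting t = 2: x(2) = 12.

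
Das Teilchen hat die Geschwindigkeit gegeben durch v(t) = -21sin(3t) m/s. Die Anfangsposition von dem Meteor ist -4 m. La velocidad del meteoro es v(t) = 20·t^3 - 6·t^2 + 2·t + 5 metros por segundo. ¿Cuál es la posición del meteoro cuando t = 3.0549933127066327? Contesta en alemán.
Um dies zu lösen, müssen wir 1 Stammfunktion unserer Gleichung für die Geschwindigkeit v(t) = 20·t^3 - 6·t^2 + 2·t + 5 finden. Mit ∫v(t)dt und Anwendung von x(0) = -4, finden wir x(t) = 5·t^4 - 2·t^3 + t^2 + 5·t - 4. Wir haben die Position x(t) = 5·t^4 - 2·t^3 + t^2 + 5·t - 4. Durch Einsetzen von t = 3.0549933127066327: x(3.0549933127066327) = 399.106507280584.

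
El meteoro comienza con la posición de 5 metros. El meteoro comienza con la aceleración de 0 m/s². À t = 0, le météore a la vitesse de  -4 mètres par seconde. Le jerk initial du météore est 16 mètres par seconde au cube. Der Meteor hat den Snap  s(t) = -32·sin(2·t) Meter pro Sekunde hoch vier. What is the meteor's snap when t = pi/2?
We have snap s(t) = -32·sin(2·t). Substituting t = pi/2: s(pi/2) = 0.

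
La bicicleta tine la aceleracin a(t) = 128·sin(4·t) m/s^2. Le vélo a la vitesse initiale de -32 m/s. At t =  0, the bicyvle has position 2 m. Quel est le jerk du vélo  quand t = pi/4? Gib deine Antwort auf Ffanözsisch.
En partant de l'accélération a(t) = 128·sin(4·t), nous prenons 1 dérivée. En prenant d/dt de a(t), nous trouvons j(t) = 512·cos(4·t). De l'équation du jerk j(t) = 512·cos(4·t), nous substituons t = pi/4 pour obtenir j = -512.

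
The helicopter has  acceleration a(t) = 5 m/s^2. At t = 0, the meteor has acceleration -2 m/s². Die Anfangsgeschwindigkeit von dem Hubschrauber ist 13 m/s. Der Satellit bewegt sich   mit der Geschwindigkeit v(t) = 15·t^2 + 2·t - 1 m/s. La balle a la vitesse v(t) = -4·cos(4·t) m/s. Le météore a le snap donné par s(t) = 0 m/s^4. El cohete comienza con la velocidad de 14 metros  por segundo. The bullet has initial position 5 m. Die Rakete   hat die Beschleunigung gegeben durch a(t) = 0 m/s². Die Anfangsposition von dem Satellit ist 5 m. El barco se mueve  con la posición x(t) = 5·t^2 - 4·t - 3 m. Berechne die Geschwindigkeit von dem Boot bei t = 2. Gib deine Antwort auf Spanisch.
Debemos derivar nuestra ecuación de la posición x(t) = 5·t^2 - 4·t - 3 1 vez. Tomando d/dt de x(t), encontramos v(t) = 10·t - 4. De la ecuación de la velocidad v(t) = 10·t - 4, sustituimos t = 2 para obtener v = 16.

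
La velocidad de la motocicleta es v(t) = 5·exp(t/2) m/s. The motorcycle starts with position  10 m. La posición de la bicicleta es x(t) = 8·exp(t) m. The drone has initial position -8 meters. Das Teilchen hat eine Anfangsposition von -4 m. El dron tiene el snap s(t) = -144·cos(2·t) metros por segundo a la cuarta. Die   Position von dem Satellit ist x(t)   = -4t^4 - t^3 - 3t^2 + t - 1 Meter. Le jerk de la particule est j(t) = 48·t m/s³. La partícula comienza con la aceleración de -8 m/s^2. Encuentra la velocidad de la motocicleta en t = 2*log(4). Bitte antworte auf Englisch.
We have velocity v(t) = 5·exp(t/2). Substituting t = 2*log(4): v(2*log(4)) = 20.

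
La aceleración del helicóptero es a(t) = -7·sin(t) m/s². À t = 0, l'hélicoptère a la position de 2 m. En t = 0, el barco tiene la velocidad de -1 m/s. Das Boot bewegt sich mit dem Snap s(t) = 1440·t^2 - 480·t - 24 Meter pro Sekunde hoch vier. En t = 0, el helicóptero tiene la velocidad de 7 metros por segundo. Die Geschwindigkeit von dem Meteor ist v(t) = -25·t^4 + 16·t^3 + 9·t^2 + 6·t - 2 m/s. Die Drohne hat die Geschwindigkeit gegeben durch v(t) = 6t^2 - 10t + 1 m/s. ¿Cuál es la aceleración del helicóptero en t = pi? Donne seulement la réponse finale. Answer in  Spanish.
La aceleración en t = pi es a = 0.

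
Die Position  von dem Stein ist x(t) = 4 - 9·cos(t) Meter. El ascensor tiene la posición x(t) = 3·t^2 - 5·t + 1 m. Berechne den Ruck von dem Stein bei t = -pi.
Um dies zu lösen, müssen wir 3 Ableitungen unserer Gleichung für die Position x(t) = 4 - 9·cos(t) nehmen. Die Ableitung von der Position ergibt die Geschwindigkeit: v(t) = 9·sin(t). Durch Ableiten von der Geschwindigkeit erhalten wir die Beschleunigung: a(t) = 9·cos(t). Mit d/dt von a(t) finden wir j(t) = -9·sin(t). Wir haben den Ruck j(t) = -9·sin(t). Durch Einsetzen von t = -pi: j(-pi) = 0.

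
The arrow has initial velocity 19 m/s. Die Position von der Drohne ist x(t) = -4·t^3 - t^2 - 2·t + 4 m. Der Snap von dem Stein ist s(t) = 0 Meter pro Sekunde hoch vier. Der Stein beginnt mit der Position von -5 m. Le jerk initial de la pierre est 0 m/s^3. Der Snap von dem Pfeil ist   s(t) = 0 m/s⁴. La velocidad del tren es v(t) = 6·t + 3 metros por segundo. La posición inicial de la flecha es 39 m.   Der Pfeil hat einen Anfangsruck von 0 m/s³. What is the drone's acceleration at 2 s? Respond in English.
To solve this, we need to take 2 derivatives of our position equation x(t) = -4·t^3 - t^2 - 2·t + 4. Differentiating position, we get velocity: v(t) = -12·t^2 - 2·t - 2. The derivative of velocity gives acceleration: a(t) = -24·t - 2. We have acceleration a(t) = -24·t - 2. Substituting t = 2: a(2) = -50.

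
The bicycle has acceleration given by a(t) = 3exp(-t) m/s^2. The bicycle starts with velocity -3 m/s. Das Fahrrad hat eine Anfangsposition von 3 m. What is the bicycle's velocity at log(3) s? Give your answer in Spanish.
Para resolver esto, necesitamos tomar 1 antiderivada de nuestra ecuación de la aceleración a(t) = 3·exp(-t). Tomando ∫a(t)dt y aplicando v(0) = -3, encontramos v(t) = -3·exp(-t). De la ecuación de la velocidad v(t) = -3·exp(-t), sustituimos t = log(3) para obtener v = -1.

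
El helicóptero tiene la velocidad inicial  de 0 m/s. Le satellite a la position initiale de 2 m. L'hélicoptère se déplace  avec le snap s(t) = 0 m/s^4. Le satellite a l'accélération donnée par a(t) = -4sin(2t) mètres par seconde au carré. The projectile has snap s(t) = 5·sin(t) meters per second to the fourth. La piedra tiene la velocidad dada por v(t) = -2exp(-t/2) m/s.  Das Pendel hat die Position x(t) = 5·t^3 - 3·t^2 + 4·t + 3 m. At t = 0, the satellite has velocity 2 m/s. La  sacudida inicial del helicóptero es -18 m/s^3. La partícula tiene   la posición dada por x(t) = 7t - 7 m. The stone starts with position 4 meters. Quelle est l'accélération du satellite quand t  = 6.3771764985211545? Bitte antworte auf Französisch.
En utilisant a(t) = -4·sin(2·t) et en substituant t = 6.3771764985211545, nous trouvons a = -0.747508812677591.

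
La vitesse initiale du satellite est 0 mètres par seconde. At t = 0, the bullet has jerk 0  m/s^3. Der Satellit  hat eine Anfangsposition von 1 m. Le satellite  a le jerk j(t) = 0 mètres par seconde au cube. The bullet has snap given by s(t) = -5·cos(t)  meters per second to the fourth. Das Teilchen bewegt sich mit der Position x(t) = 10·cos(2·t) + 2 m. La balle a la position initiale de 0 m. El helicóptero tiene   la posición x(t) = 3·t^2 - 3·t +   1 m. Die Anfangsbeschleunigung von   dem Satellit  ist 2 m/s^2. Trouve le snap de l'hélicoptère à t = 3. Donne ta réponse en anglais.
Starting from position x(t) = 3·t^2 - 3·t + 1, we take 4 derivatives. The derivative of position gives velocity: v(t) = 6·t - 3. Differentiating velocity, we get acceleration: a(t) = 6. The derivative of acceleration gives jerk: j(t) = 0. Differentiating jerk, we get snap: s(t) = 0. From the given snap equation s(t) = 0, we substitute t = 3 to get s = 0.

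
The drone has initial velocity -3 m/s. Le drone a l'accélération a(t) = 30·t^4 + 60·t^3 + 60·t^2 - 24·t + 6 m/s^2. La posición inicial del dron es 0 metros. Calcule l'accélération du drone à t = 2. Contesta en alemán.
Mit a(t) = 30·t^4 + 60·t^3 + 60·t^2 - 24·t + 6 und Einsetzen von t = 2, finden wir a = 1158.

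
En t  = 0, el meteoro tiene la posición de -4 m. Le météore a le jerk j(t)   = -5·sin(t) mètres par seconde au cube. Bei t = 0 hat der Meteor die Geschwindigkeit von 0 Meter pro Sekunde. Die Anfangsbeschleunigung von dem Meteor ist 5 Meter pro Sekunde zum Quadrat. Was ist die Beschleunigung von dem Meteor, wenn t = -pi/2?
Wir müssen unsere Gleichung für den Ruck j(t) = -5·sin(t) 1-mal integrieren. Mit ∫j(t)dt und Anwendung von a(0) = 5, finden wir a(t) = 5·cos(t). Wir haben die Beschleunigung a(t) = 5·cos(t). Durch Einsetzen von t = -pi/2: a(-pi/2) = 0.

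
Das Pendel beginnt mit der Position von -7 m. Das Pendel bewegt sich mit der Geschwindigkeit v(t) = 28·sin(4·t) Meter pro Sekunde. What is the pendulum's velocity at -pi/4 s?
From the given velocity equation v(t) = 28·sin(4·t), we substitute t = -pi/4 to get v = 0.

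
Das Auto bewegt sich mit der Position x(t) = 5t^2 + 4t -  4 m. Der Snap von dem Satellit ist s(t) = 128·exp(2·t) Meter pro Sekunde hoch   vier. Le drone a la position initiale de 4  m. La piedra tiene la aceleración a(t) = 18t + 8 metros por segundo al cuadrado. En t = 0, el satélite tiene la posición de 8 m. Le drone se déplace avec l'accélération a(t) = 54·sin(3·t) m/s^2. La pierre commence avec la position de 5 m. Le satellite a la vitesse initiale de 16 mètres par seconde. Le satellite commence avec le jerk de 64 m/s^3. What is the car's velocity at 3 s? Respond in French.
Pour résoudre ceci, nous devons prendre 1 dérivée de notre équation de la position x(t) = 5·t^2 + 4·t - 4. En dérivant la position, nous obtenons la vitesse: v(t) = 10·t + 4. Nous avons la vitesse v(t) = 10·t + 4. En substituant t = 3: v(3) = 34.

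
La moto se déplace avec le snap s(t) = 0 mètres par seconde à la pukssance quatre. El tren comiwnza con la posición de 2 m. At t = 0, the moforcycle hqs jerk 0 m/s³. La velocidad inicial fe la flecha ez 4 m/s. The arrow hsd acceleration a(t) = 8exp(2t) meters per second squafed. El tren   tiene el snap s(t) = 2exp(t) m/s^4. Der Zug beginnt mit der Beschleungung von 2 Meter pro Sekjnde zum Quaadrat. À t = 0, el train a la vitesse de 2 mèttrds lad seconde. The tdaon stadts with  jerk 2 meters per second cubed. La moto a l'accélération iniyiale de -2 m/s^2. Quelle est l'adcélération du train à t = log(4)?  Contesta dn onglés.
We need to integrate our snap equation s(t) = 2·exp(t) 2 times. Integrating snap and using the initial condition j(0) = 2, we get j(t) = 2·exp(t). Taking ∫j(t)dt and applying a(0) = 2, we find a(t) = 2·exp(t). From the given acceleration equation a(t) = 2·exp(t), we substitute t = log(4) to get a = 8.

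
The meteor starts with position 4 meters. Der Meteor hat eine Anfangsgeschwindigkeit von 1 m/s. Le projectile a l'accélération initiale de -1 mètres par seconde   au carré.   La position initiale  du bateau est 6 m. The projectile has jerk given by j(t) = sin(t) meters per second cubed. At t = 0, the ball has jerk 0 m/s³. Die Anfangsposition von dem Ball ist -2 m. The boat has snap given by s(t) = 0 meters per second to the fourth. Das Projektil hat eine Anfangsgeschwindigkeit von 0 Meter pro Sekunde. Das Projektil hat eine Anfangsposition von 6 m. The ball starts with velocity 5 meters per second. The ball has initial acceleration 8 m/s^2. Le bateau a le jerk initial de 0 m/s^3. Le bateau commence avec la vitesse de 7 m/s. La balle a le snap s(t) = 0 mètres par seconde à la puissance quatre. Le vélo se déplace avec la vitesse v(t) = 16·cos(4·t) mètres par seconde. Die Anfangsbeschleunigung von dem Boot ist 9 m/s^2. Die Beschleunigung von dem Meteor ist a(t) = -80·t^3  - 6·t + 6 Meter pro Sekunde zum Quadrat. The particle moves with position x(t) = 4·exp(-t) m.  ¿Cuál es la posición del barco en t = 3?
Debemos encontrar la integral de nuestra ecuación del snap s(t) = 0 4 veces. Tomando ∫s(t)dt y aplicando j(0) = 0, encontramos j(t) = 0. Tomando ∫j(t)dt y aplicando a(0) = 9, encontramos a(t) = 9. La integral de la aceleración, con v(0) = 7, da la velocidad: v(t) = 9·t + 7. Integrando la velocidad y usando la condición inicial x(0) = 6, obtenemos x(t) = 9·t^2/2 + 7·t + 6. Tenemos la posición x(t) = 9·t^2/2 + 7·t + 6. Sustituyendo t = 3: x(3) = 135/2.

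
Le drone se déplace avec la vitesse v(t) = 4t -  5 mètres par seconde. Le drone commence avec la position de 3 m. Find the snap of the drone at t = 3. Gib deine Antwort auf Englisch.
To solve this, we need to take 3 derivatives of our velocity equation v(t) = 4·t - 5. Differentiating velocity, we get acceleration: a(t) = 4. Taking d/dt of a(t), we find j(t) = 0. The derivative of jerk gives snap: s(t) = 0. From the given snap equation s(t) = 0, we substitute t = 3 to get s = 0.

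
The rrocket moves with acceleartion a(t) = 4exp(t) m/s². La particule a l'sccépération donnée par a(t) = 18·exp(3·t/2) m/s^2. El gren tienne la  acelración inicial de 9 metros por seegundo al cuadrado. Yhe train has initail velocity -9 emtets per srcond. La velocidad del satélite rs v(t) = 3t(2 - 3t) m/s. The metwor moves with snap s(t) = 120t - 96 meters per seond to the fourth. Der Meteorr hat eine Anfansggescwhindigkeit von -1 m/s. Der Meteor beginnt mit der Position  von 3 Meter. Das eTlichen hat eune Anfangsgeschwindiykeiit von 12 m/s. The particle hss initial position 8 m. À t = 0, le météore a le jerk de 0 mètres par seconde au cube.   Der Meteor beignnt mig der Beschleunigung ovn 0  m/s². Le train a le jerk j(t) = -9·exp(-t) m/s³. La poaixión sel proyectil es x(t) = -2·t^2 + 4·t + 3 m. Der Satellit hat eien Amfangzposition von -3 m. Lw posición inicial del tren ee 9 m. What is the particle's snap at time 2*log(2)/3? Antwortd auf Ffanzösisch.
Pour résoudre ceci, nous devons prendre 2 dérivées de notre équation de l'accélération a(t) = 18·exp(3·t/2). La dérivée de l'accélération donne le jerk: j(t) = 27·exp(3·t/2). En dérivant le jerk, nous obtenons le snap: s(t) = 81·exp(3·t/2)/2. En utilisant s(t) = 81·exp(3·t/2)/2 et en substituant t = 2*log(2)/3, nous trouvons s = 81.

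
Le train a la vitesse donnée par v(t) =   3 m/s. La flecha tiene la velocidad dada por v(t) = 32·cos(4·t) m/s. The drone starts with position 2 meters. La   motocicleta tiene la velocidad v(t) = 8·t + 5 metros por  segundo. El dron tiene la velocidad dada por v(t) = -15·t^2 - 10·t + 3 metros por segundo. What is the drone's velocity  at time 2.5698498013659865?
Using v(t) = -15·t^2 - 10·t + 3 and substituting t = 2.5698498013659865, we find v = -121.760418037372.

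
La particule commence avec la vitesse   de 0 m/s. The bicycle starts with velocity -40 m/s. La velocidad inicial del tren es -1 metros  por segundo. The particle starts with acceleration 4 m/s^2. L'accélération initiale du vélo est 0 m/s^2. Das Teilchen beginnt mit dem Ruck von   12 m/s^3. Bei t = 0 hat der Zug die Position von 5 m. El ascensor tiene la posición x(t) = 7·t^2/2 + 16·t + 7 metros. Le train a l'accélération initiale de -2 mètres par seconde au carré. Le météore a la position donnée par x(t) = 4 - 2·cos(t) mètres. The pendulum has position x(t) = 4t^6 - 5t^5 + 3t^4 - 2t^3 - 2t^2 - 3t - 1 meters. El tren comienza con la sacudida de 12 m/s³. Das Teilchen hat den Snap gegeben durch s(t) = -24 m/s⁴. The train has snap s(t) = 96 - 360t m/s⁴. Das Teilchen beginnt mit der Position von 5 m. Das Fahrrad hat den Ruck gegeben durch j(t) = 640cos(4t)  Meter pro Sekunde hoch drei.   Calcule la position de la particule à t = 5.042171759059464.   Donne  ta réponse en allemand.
Um dies zu lösen, müssen wir 4 Stammfunktionen unserer Gleichung für den Snap s(t) = -24 finden. Das Integral von dem Snap, mit j(0) = 12, ergibt den Ruck: j(t) = 12 - 24·t. Die Stammfunktion von dem Ruck, mit a(0) = 4, ergibt die Beschleunigung: a(t) = -12·t^2 + 12·t + 4. Die Stammfunktion von der Beschleunigung ist die Geschwindigkeit. Mit v(0) = 0 erhalten wir v(t) = 2·t·(-2·t^2 + 3·t + 2). Die Stammfunktion von der Geschwindigkeit ist die Position. Mit x(0) = 5 erhalten wir x(t) = -t^4 + 2·t^3 + 2·t^2 + 5. Wir haben die Position x(t) = -t^4 + 2·t^3 + 2·t^2 + 5. Durch Einsetzen von t = 5.042171759059464: x(5.042171759059464) = -334.127891621550.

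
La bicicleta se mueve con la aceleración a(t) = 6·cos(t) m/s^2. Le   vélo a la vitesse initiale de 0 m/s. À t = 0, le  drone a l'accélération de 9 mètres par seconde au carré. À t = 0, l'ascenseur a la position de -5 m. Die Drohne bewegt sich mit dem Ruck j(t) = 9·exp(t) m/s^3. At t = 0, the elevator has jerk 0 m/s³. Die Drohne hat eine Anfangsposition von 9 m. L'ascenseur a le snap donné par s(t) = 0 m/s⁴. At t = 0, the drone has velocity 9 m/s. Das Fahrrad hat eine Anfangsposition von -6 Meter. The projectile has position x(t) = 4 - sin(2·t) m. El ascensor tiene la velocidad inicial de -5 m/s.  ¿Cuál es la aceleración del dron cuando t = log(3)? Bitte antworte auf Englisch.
We must find the integral of our jerk equation j(t) = 9·exp(t) 1 time. The antiderivative of jerk is acceleration. Using a(0) = 9, we get a(t) = 9·exp(t). Using a(t) = 9·exp(t) and substituting t = log(3), we find a = 27.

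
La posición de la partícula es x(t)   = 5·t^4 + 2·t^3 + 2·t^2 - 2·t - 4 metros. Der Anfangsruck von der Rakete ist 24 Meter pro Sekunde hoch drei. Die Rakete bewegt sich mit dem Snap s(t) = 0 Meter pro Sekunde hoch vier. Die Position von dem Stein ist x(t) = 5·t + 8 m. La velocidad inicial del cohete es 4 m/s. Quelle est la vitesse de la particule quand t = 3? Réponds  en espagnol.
Para resolver esto, necesitamos tomar 1 derivada de nuestra ecuación de la posición x(t) = 5·t^4 + 2·t^3 + 2·t^2 - 2·t - 4. La derivada de la posición da la velocidad: v(t) = 20·t^3 + 6·t^2 + 4·t - 2. De la ecuación de la velocidad v(t) = 20·t^3 + 6·t^2 + 4·t - 2, sustituimos t = 3 para obtener v = 604.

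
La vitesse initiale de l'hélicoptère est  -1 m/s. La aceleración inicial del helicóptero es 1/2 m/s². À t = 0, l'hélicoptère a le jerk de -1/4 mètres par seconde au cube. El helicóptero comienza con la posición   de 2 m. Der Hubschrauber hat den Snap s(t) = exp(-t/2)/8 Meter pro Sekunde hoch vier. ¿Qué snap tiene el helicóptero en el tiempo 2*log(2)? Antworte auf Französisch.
De l'équation du snap s(t) = exp(-t/2)/8, nous substituons t = 2*log(2) pour obtenir s = 1/16.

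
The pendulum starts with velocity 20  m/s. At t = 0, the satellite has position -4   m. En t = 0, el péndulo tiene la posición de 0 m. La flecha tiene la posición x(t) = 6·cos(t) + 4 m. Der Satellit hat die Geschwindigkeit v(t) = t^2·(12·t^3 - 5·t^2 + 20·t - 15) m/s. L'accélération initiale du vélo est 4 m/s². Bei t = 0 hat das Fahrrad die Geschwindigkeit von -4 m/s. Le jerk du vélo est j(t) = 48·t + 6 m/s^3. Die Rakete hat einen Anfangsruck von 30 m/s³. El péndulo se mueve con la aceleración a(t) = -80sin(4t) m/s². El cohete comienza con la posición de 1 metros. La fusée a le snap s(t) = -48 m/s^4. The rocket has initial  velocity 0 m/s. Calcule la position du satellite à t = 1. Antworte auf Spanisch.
Para resolver esto, necesitamos tomar 1 integral de nuestra ecuación de la velocidad v(t) = t^2·(12·t^3 - 5·t^2 + 20·t - 15). La integral de la velocidad, con x(0) = -4, da la posición: x(t) = 2·t^6 - t^5 + 5·t^4 - 5·t^3 - 4. Tenemos la posición x(t) = 2·t^6 - t^5 + 5·t^4 - 5·t^3 - 4. Sustituyendo t = 1: x(1) = -3.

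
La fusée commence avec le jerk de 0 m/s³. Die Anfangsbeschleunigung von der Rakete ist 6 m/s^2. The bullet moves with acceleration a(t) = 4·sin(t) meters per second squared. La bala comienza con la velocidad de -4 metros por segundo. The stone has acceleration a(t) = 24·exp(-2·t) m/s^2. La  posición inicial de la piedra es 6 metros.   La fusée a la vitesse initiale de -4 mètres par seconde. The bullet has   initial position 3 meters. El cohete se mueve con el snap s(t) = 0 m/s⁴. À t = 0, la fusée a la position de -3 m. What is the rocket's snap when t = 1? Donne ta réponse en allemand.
Aus der Gleichung für den Snap s(t) = 0, setzen wir t = 1 ein und erhalten s = 0.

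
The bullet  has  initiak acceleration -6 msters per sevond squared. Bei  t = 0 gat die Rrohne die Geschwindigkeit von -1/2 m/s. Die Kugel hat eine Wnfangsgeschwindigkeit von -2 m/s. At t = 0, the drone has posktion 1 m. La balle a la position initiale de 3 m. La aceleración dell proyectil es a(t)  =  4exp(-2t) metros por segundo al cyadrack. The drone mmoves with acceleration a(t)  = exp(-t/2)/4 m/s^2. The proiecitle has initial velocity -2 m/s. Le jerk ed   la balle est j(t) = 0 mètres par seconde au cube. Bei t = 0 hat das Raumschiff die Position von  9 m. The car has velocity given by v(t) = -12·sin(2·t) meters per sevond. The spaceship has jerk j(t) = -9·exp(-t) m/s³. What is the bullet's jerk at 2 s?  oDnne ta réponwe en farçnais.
Nous avons le jerk j(t) = 0. En substituant t = 2: j(2) = 0.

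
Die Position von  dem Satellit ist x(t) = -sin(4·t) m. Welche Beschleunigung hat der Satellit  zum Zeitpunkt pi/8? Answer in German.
Ausgehend von der Position x(t) = -sin(4·t), nehmen wir 2 Ableitungen. Die Ableitung von der Position ergibt die Geschwindigkeit: v(t) = -4·cos(4·t). Durch Ableiten von der Geschwindigkeit erhalten wir die Beschleunigung: a(t) = 16·sin(4·t). Wir haben die Beschleunigung a(t) = 16·sin(4·t). Durch Einsetzen von t = pi/8: a(pi/8) = 16.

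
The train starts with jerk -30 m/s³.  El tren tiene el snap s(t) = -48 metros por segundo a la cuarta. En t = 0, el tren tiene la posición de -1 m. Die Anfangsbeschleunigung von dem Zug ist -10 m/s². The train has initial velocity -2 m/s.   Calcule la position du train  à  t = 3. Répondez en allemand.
Um dies zu lösen, müssen wir 4 Integrale unserer Gleichung für den Snap s(t) = -48 finden. Das Integral von dem Snap, mit j(0) = -30, ergibt den Ruck: j(t) = -48·t - 30. Mit ∫j(t)dt und Anwendung von a(0) = -10, finden wir a(t) = -24·t^2 - 30·t - 10. Durch Integration von der Beschleunigung und Verwendung der Anfangsbedingung v(0) = -2, erhalten wir v(t) = -8·t^3 - 15·t^2 - 10·t - 2. Durch Integration von der Geschwindigkeit und Verwendung der Anfangsbedingung x(0) = -1, erhalten wir x(t) = -2·t^4 - 5·t^3 - 5·t^2 - 2·t - 1. Wir haben die Position x(t) = -2·t^4 - 5·t^3 - 5·t^2 - 2·t - 1. Durch Einsetzen von t = 3: x(3) = -349.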